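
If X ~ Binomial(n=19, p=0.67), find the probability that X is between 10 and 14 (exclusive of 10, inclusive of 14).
0.664804

We have X ~ Binomial(n=19, p=0.67).

To find P(10 < X ≤ 14), we use:
P(10 < X ≤ 14) = P(X ≤ 14) - P(X ≤ 10)
                 = F(14) - F(10)
                 = 0.803744 - 0.138940
                 = 0.664804

So there's approximately a 66.5% chance that X falls in this range.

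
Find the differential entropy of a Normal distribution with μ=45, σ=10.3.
3.7511 nats

We have X ~ Normal(μ=45, σ=10.3).

The differential entropy measures the uncertainty or information content of the distribution.

For a Normal distribution with μ=45, σ=10.3:
h(X) = 3.7511 nats

(In bits, this would be 5.4117 bits.)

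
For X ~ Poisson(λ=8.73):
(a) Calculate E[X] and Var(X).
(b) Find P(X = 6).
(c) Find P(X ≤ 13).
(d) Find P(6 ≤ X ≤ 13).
(a) E[X] = 8.7300, Var(X) = 8.7300
(b) P(X = 6) = 0.099394
(c) P(X ≤ 13) = 0.938942
(d) P(6 ≤ X ≤ 13) = 0.805844

We have X ~ Poisson(λ=8.73).

(a) Moments:
E[X] = 8.7300
Var(X) = 8.7300
σ = √Var(X) = 2.9547

(b) Point probability using PMF:
P(X = 6) = 0.099394

(c) Cumulative probability using CDF:
P(X ≤ 13) = F(13) = 0.938942

(d) Range probability:
P(6 ≤ X ≤ 13) = P(X ≤ 13) - P(X ≤ 5)
                   = F(13) - F(5)
                   = 0.938942 - 0.133097
                   = 0.805844

This means approximately 80.6% of outcomes fall in the interval [6, 13].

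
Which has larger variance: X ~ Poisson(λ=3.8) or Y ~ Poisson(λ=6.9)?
Y has larger variance (6.9000 > 3.8000)

Compute the variance for each distribution:

X ~ Poisson(λ=3.8):
Var(X) = 3.8000

Y ~ Poisson(λ=6.9):
Var(Y) = 6.9000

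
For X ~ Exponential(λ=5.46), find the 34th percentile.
0.0761

We have X ~ Exponential(λ=5.46).

We want to find x such that P(X ≤ x) = 0.34.

This is the 34th percentile, which means 34% of values fall below this point.

Using the inverse CDF (quantile function):
x = F⁻¹(0.34) = 0.0761

Verification: P(X ≤ 0.0761) = 0.34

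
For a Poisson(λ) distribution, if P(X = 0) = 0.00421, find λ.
λ = 5.4703

For a Poisson(λ) distribution, the PMF at 0 is:
P(X = 0) = λ^0 e^(-λ) / 0! = e^(-λ)

Given P(X = 0) = 0.00421:
e^(-λ) = 0.00421
-λ = ln(0.00421)
λ = -ln(0.00421) = 5.4703

Verification: e^(-5.4703) = 0.00421 ✓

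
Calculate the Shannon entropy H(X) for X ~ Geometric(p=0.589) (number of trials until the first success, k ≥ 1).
1.1498 nats

We have X ~ Geometric(p=0.589) (number of trials until the first success, k ≥ 1).

The Shannon entropy measures the uncertainty or information content of the distribution.

For a Geometric distribution with p=0.589 (number of trials until the first success, k ≥ 1):
H(X) = 1.1498 nats

(In bits, this would be 1.6588 bits.)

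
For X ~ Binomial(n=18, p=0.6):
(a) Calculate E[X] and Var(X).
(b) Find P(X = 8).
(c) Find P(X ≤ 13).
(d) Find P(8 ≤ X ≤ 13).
(a) E[X] = 10.8000, Var(X) = 4.3200
(b) P(X = 8) = 0.077067
(c) P(X ≤ 13) = 0.905831
(d) P(8 ≤ X ≤ 13) = 0.848184

We have X ~ Binomial(n=18, p=0.6).

(a) Moments:
E[X] = 10.8000
Var(X) = 4.3200
σ = √Var(X) = 2.0785

(b) Point probability using PMF:
P(X = 8) = 0.077067

(c) Cumulative probability using CDF:
P(X ≤ 13) = F(13) = 0.905831

(d) Range probability:
P(8 ≤ X ≤ 13) = P(X ≤ 13) - P(X ≤ 7)
                   = F(13) - F(7)
                   = 0.905831 - 0.057647
                   = 0.848184

This means approximately 84.8% of outcomes fall in the interval [8, 13].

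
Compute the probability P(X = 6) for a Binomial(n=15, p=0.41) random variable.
0.205956

We have X ~ Binomial(n=15, p=0.41).

For a Binomial distribution, the PMF gives us the probability of each outcome.

Using the PMF formula:
P(X = 6) = 0.205956

Rounded to 4 decimal places: 0.2060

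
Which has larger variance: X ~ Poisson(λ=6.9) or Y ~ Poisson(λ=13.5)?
Y has larger variance (13.5000 > 6.9000)

Compute the variance for each distribution:

X ~ Poisson(λ=6.9):
Var(X) = 6.9000

Y ~ Poisson(λ=13.5):
Var(Y) = 13.5000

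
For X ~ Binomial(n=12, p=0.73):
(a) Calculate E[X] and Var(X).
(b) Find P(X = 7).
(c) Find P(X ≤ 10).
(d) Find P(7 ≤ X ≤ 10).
(a) E[X] = 8.7600, Var(X) = 2.3652
(b) P(X = 7) = 0.125546
(c) P(X ≤ 10) = 0.875451
(d) P(7 ≤ X ≤ 10) = 0.799402

We have X ~ Binomial(n=12, p=0.73).

(a) Moments:
E[X] = 8.7600
Var(X) = 2.3652
σ = √Var(X) = 1.5379

(b) Point probability using PMF:
P(X = 7) = 0.125546

(c) Cumulative probability using CDF:
P(X ≤ 10) = F(10) = 0.875451

(d) Range probability:
P(7 ≤ X ≤ 10) = P(X ≤ 10) - P(X ≤ 6)
                   = F(10) - F(6)
                   = 0.875451 - 0.076049
                   = 0.799402

This means approximately 79.9% of outcomes fall in the interval [7, 10].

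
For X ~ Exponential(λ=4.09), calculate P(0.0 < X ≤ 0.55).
0.894548

We have X ~ Exponential(λ=4.09).

To find P(0.0 < X ≤ 0.55), we use:
P(0.0 < X ≤ 0.55) = P(X ≤ 0.55) - P(X ≤ 0.0)
                 = F(0.55) - F(0.0)
                 = 0.894548 - 0.000000
                 = 0.894548

So there's approximately a 89.5% chance that X falls in this range.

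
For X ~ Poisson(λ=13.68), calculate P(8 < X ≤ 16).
0.710469

We have X ~ Poisson(λ=13.68).

To find P(8 < X ≤ 16), we use:
P(8 < X ≤ 16) = P(X ≤ 16) - P(X ≤ 8)
                 = F(16) - F(8)
                 = 0.782955 - 0.072486
                 = 0.710469

So there's approximately a 71.0% chance that X falls in this range.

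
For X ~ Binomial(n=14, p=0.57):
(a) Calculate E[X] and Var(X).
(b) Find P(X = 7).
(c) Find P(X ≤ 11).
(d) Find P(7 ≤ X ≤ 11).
(a) E[X] = 7.9800, Var(X) = 3.4314
(b) P(X = 7) = 0.182369
(c) P(X ≤ 11) = 0.975790
(d) P(7 ≤ X ≤ 11) = 0.764443

We have X ~ Binomial(n=14, p=0.57).

(a) Moments:
E[X] = 7.9800
Var(X) = 3.4314
σ = √Var(X) = 1.8524

(b) Point probability using PMF:
P(X = 7) = 0.182369

(c) Cumulative probability using CDF:
P(X ≤ 11) = F(11) = 0.975790

(d) Range probability:
P(7 ≤ X ≤ 11) = P(X ≤ 11) - P(X ≤ 6)
                   = F(11) - F(6)
                   = 0.975790 - 0.211347
                   = 0.764443

This means approximately 76.4% of outcomes fall in the interval [7, 11].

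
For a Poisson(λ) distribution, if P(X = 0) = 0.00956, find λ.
λ = 4.6502

For a Poisson(λ) distribution, the PMF at 0 is:
P(X = 0) = λ^0 e^(-λ) / 0! = e^(-λ)

Given P(X = 0) = 0.00956:
e^(-λ) = 0.00956
-λ = ln(0.00956)
λ = -ln(0.00956) = 4.6502

Verification: e^(-4.6502) = 0.00956 ✓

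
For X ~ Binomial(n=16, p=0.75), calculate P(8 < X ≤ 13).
0.775759

We have X ~ Binomial(n=16, p=0.75).

To find P(8 < X ≤ 13), we use:
P(8 < X ≤ 13) = P(X ≤ 13) - P(X ≤ 8)
                 = F(13) - F(8)
                 = 0.802889 - 0.027130
                 = 0.775759

So there's approximately a 77.6% chance that X falls in this range.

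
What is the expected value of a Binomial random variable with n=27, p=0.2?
5.4000

We have X ~ Binomial(n=27, p=0.2).

For a Binomial distribution with n=27, p=0.2:
E[X] = 5.4000

This is the expected (average) value of X.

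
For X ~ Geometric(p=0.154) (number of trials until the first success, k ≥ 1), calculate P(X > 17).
0.058250

We have X ~ Geometric(p=0.154) (number of trials until the first success, k ≥ 1).

P(X > 17) = 1 - P(X ≤ 17)
                = 1 - F(17)
                = 1 - 0.941750
                = 0.058250

So there's approximately a 5.8% chance that X exceeds 17.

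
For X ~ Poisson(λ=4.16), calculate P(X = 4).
0.194759

We have X ~ Poisson(λ=4.16).

For a Poisson distribution, the PMF gives us the probability of each outcome.

Using the PMF formula:
P(X = 4) = 0.194759

Rounded to 4 decimal places: 0.1948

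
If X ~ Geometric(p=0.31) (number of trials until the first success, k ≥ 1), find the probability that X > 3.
0.328509

We have X ~ Geometric(p=0.31) (number of trials until the first success, k ≥ 1).

P(X > 3) = 1 - P(X ≤ 3)
                = 1 - F(3)
                = 1 - 0.671491
                = 0.328509

So there's approximately a 32.9% chance that X exceeds 3.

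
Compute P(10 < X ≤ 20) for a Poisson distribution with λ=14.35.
0.787689

We have X ~ Poisson(λ=14.35).

To find P(10 < X ≤ 20), we use:
P(10 < X ≤ 20) = P(X ≤ 20) - P(X ≤ 10)
                 = F(20) - F(10)
                 = 0.941316 - 0.153627
                 = 0.787689

So there's approximately a 78.8% chance that X falls in this range.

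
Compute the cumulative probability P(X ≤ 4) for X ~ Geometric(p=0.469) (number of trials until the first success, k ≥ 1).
0.920498

We have X ~ Geometric(p=0.469) (number of trials until the first success, k ≥ 1).

The CDF gives us P(X ≤ k).

Using the CDF:
P(X ≤ 4) = 0.920498

This means there's approximately a 92.0% chance that X is at most 4.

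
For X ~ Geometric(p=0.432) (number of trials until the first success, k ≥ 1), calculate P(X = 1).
0.432000

We have X ~ Geometric(p=0.432) (number of trials until the first success, k ≥ 1).

For a Geometric distribution, the PMF gives us the probability of each outcome.

Using the PMF formula:
P(X = 1) = 0.432000

Rounded to 4 decimal places: 0.4320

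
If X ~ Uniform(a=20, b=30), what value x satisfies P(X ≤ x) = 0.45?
24.5000

We have X ~ Uniform(a=20, b=30).

We want to find x such that P(X ≤ x) = 0.45.

This is the 45th percentile, which means 45% of values fall below this point.

Using the inverse CDF (quantile function):
x = F⁻¹(0.45) = 24.5000

Verification: P(X ≤ 24.5000) = 0.45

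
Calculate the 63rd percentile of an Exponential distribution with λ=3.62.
0.2747

We have X ~ Exponential(λ=3.62).

We want to find x such that P(X ≤ x) = 0.63.

This is the 63rd percentile, which means 63% of values fall below this point.

Using the inverse CDF (quantile function):
x = F⁻¹(0.63) = 0.2747

Verification: P(X ≤ 0.2747) = 0.63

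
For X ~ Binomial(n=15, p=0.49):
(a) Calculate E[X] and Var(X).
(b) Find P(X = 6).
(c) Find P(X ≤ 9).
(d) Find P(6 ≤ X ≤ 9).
(a) E[X] = 7.3500, Var(X) = 3.7485
(b) P(X = 6) = 0.161701
(c) P(X ≤ 9) = 0.866720
(d) P(6 ≤ X ≤ 9) = 0.696777

We have X ~ Binomial(n=15, p=0.49).

(a) Moments:
E[X] = 7.3500
Var(X) = 3.7485
σ = √Var(X) = 1.9361

(b) Point probability using PMF:
P(X = 6) = 0.161701

(c) Cumulative probability using CDF:
P(X ≤ 9) = F(9) = 0.866720

(d) Range probability:
P(6 ≤ X ≤ 9) = P(X ≤ 9) - P(X ≤ 5)
                   = F(9) - F(5)
                   = 0.866720 - 0.169943
                   = 0.696777

This means approximately 69.7% of outcomes fall in the interval [6, 9].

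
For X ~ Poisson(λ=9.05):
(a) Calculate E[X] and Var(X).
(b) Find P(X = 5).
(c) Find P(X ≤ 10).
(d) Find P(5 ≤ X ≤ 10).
(a) E[X] = 9.0500, Var(X) = 9.0500
(b) P(X = 5) = 0.059388
(c) P(X ≤ 10) = 0.700043
(d) P(5 ≤ X ≤ 10) = 0.646743

We have X ~ Poisson(λ=9.05).

(a) Moments:
E[X] = 9.0500
Var(X) = 9.0500
σ = √Var(X) = 3.0083

(b) Point probability using PMF:
P(X = 5) = 0.059388

(c) Cumulative probability using CDF:
P(X ≤ 10) = F(10) = 0.700043

(d) Range probability:
P(5 ≤ X ≤ 10) = P(X ≤ 10) - P(X ≤ 4)
                   = F(10) - F(4)
                   = 0.700043 - 0.053300
                   = 0.646743

This means approximately 64.7% of outcomes fall in the interval [5, 10].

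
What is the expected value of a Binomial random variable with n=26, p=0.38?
9.8800

We have X ~ Binomial(n=26, p=0.38).

For a Binomial distribution with n=26, p=0.38:
E[X] = 9.8800

This is the expected (average) value of X.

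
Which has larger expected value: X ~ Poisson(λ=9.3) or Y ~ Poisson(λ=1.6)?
X has larger mean (9.3000 > 1.6000)

Compute the expected value for each distribution:

X ~ Poisson(λ=9.3):
E[X] = 9.3000

Y ~ Poisson(λ=1.6):
E[Y] = 1.6000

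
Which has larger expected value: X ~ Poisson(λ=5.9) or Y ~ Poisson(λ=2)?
X has larger mean (5.9000 > 2.0000)

Compute the expected value for each distribution:

X ~ Poisson(λ=5.9):
E[X] = 5.9000

Y ~ Poisson(λ=2):
E[Y] = 2.0000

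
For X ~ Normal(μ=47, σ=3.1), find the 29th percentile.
45.2845

We have X ~ Normal(μ=47, σ=3.1).

We want to find x such that P(X ≤ x) = 0.29.

This is the 29th percentile, which means 29% of values fall below this point.

Using the inverse CDF (quantile function):
x = F⁻¹(0.29) = 45.2845

Verification: P(X ≤ 45.2845) = 0.29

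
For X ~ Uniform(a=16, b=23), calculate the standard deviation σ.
2.0207

We have X ~ Uniform(a=16, b=23).

For a Uniform distribution with a=16, b=23:
σ = √Var(X) = 2.0207

The standard deviation is the square root of the variance.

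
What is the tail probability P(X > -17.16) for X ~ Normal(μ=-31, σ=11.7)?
0.118423

We have X ~ Normal(μ=-31, σ=11.7).

P(X > -17.16) = 1 - P(X ≤ -17.16)
                = 1 - F(-17.16)
                = 1 - 0.881577
                = 0.118423

So there's approximately a 11.8% chance that X exceeds -17.16.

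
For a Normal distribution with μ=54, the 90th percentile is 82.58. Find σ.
σ = 22.3011

For X ~ Normal(μ, σ), the p-th percentile satisfies x = μ + z_p × σ,
where z_p = Φ⁻¹(p) is the standard normal quantile.

Step 1: z_{0.9} = Φ⁻¹(0.9) = 1.2816

Step 2: Solve for σ:
82.58 = 54 + 1.2816 × σ
σ = (82.58 - 54) / 1.2816
σ = 28.58 / 1.2816
σ = 22.3011

Verification: μ + z × σ = 54 + 1.2816 × 22.3011 = 82.58 ✓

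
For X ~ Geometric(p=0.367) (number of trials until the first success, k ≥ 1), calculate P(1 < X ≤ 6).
0.568669

We have X ~ Geometric(p=0.367) (number of trials until the first success, k ≥ 1).

To find P(1 < X ≤ 6), we use:
P(1 < X ≤ 6) = P(X ≤ 6) - P(X ≤ 1)
                 = F(6) - F(1)
                 = 0.935669 - 0.367000
                 = 0.568669

So there's approximately a 56.9% chance that X falls in this range.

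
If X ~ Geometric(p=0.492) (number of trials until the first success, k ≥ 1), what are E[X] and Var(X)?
E[X] = 2.0325, Var(X) = 2.0986

We have X ~ Geometric(p=0.492) (number of trials until the first success, k ≥ 1).

For a Geometric distribution with p=0.492 (number of trials until the first success, k ≥ 1):

Expected value:
E[X] = 2.0325

Variance:
Var(X) = 2.0986

Standard deviation:
σ = √Var(X) = 1.4487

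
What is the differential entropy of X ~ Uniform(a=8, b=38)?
3.4012 nats

We have X ~ Uniform(a=8, b=38).

The differential entropy measures the uncertainty or information content of the distribution.

For a Uniform distribution with a=8, b=38:
h(X) = 3.4012 nats

(In bits, this would be 4.9069 bits.)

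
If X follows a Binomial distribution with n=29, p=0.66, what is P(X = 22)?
0.087834

We have X ~ Binomial(n=29, p=0.66).

For a Binomial distribution, the PMF gives us the probability of each outcome.

Using the PMF formula:
P(X = 22) = 0.087834

Rounded to 4 decimal places: 0.0878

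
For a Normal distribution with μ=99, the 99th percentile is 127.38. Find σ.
σ = 12.1994

For X ~ Normal(μ, σ), the p-th percentile satisfies x = μ + z_p × σ,
where z_p = Φ⁻¹(p) is the standard normal quantile.

Step 1: z_{0.99} = Φ⁻¹(0.99) = 2.3263

Step 2: Solve for σ:
127.38 = 99 + 2.3263 × σ
σ = (127.38 - 99) / 2.3263
σ = 28.38 / 2.3263
σ = 12.1994

Verification: μ + z × σ = 99 + 2.3263 × 12.1994 = 127.38 ✓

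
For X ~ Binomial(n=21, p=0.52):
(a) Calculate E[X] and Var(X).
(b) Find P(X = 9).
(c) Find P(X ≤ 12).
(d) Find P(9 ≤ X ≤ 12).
(a) E[X] = 10.9200, Var(X) = 5.2416
(b) P(X = 9) = 0.122227
(c) P(X ≤ 12) = 0.753929
(d) P(9 ≤ X ≤ 12) = 0.608662

We have X ~ Binomial(n=21, p=0.52).

(a) Moments:
E[X] = 10.9200
Var(X) = 5.2416
σ = √Var(X) = 2.2895

(b) Point probability using PMF:
P(X = 9) = 0.122227

(c) Cumulative probability using CDF:
P(X ≤ 12) = F(12) = 0.753929

(d) Range probability:
P(9 ≤ X ≤ 12) = P(X ≤ 12) - P(X ≤ 8)
                   = F(12) - F(8)
                   = 0.753929 - 0.145267
                   = 0.608662

This means approximately 60.9% of outcomes fall in the interval [9, 12].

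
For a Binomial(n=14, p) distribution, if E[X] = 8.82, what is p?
p = 0.63

For a Binomial(n, p) distribution:
E[X] = n × p

Given n = 14 and E[X] = 8.82:
8.82 = 14 × p
p = 8.82 / 14 = 0.63

Verification: Binomial(14, 0.63) has E[X] = 8.82 ✓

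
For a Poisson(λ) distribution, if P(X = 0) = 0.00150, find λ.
λ = 6.5023

For a Poisson(λ) distribution, the PMF at 0 is:
P(X = 0) = λ^0 e^(-λ) / 0! = e^(-λ)

Given P(X = 0) = 0.00150:
e^(-λ) = 0.00150
-λ = ln(0.00150)
λ = -ln(0.00150) = 6.5023

Verification: e^(-6.5023) = 0.00150 ✓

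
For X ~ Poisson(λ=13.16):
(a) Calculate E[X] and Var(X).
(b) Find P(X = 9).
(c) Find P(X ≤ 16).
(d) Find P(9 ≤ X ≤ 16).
(a) E[X] = 13.1600, Var(X) = 13.1600
(b) P(X = 9) = 0.062838
(c) P(X ≤ 16) = 0.823781
(d) P(9 ≤ X ≤ 16) = 0.731118

We have X ~ Poisson(λ=13.16).

(a) Moments:
E[X] = 13.1600
Var(X) = 13.1600
σ = √Var(X) = 3.6277

(b) Point probability using PMF:
P(X = 9) = 0.062838

(c) Cumulative probability using CDF:
P(X ≤ 16) = F(16) = 0.823781

(d) Range probability:
P(9 ≤ X ≤ 16) = P(X ≤ 16) - P(X ≤ 8)
                   = F(16) - F(8)
                   = 0.823781 - 0.092663
                   = 0.731118

This means approximately 73.1% of outcomes fall in the interval [9, 16].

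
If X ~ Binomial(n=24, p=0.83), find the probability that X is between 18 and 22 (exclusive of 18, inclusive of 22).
0.719700

We have X ~ Binomial(n=24, p=0.83).

To find P(18 < X ≤ 22), we use:
P(18 < X ≤ 22) = P(X ≤ 22) - P(X ≤ 18)
                 = F(22) - F(18)
                 = 0.932411 - 0.212711
                 = 0.719700

So there's approximately a 72.0% chance that X falls in this range.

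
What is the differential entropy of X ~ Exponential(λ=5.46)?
-0.6974 nats

We have X ~ Exponential(λ=5.46).

The differential entropy measures the uncertainty or information content of the distribution.

For an Exponential distribution with λ=5.46:
h(X) = -0.6974 nats

(In bits, this would be -1.0062 bits.)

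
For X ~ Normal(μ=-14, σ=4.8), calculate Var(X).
23.0400

We have X ~ Normal(μ=-14, σ=4.8).

For a Normal distribution with μ=-14, σ=4.8:
Var(X) = 23.0400

The variance measures the spread of the distribution around the mean.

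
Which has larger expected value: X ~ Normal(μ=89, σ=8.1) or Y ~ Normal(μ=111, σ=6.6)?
Y has larger mean (111.0000 > 89.0000)

Compute the expected value for each distribution:

X ~ Normal(μ=89, σ=8.1):
E[X] = 89.0000

Y ~ Normal(μ=111, σ=6.6):
E[Y] = 111.0000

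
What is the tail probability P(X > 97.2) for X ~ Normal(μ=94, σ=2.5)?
0.100273

We have X ~ Normal(μ=94, σ=2.5).

P(X > 97.2) = 1 - P(X ≤ 97.2)
                = 1 - F(97.2)
                = 1 - 0.899727
                = 0.100273

So there's approximately a 10.0% chance that X exceeds 97.2.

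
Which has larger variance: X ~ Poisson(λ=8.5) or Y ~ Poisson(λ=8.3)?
X has larger variance (8.5000 > 8.3000)

Compute the variance for each distribution:

X ~ Poisson(λ=8.5):
Var(X) = 8.5000

Y ~ Poisson(λ=8.3):
Var(Y) = 8.3000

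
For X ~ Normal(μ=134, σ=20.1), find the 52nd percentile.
135.0081

We have X ~ Normal(μ=134, σ=20.1).

We want to find x such that P(X ≤ x) = 0.52.

This is the 52nd percentile, which means 52% of values fall below this point.

Using the inverse CDF (quantile function):
x = F⁻¹(0.52) = 135.0081

Verification: P(X ≤ 135.0081) = 0.52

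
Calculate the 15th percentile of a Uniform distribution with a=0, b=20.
3.0000

We have X ~ Uniform(a=0, b=20).

We want to find x such that P(X ≤ x) = 0.15.

This is the 15th percentile, which means 15% of values fall below this point.

Using the inverse CDF (quantile function):
x = F⁻¹(0.15) = 3.0000

Verification: P(X ≤ 3.0000) = 0.15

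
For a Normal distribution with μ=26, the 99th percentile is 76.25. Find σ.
σ = 21.6004

For X ~ Normal(μ, σ), the p-th percentile satisfies x = μ + z_p × σ,
where z_p = Φ⁻¹(p) is the standard normal quantile.

Step 1: z_{0.99} = Φ⁻¹(0.99) = 2.3263

Step 2: Solve for σ:
76.25 = 26 + 2.3263 × σ
σ = (76.25 - 26) / 2.3263
σ = 50.25 / 2.3263
σ = 21.6004

Verification: μ + z × σ = 26 + 2.3263 × 21.6004 = 76.25 ✓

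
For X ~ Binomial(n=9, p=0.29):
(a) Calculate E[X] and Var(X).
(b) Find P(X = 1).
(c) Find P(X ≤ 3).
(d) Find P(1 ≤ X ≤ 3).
(a) E[X] = 2.6100, Var(X) = 1.8531
(b) P(X = 1) = 0.168542
(c) P(X ≤ 3) = 0.752190
(d) P(1 ≤ X ≤ 3) = 0.706342

We have X ~ Binomial(n=9, p=0.29).

(a) Moments:
E[X] = 2.6100
Var(X) = 1.8531
σ = √Var(X) = 1.3613

(b) Point probability using PMF:
P(X = 1) = 0.168542

(c) Cumulative probability using CDF:
P(X ≤ 3) = F(3) = 0.752190

(d) Range probability:
P(1 ≤ X ≤ 3) = P(X ≤ 3) - P(X ≤ 0)
                   = F(3) - F(0)
                   = 0.752190 - 0.045849
                   = 0.706342

This means approximately 70.6% of outcomes fall in the interval [1, 3].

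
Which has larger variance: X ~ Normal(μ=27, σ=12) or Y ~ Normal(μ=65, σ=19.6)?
Y has larger variance (384.1600 > 144.0000)

Compute the variance for each distribution:

X ~ Normal(μ=27, σ=12):
Var(X) = 144.0000

Y ~ Normal(μ=65, σ=19.6):
Var(Y) = 384.1600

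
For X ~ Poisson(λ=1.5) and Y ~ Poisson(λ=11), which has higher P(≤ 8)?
X has higher probability (P(X ≤ 8) = 1.0000 > P(Y ≤ 8) = 0.2320)

Compute P(≤ 8) for each distribution:

X ~ Poisson(λ=1.5):
P(X ≤ 8) = 1.0000

Y ~ Poisson(λ=11):
P(Y ≤ 8) = 0.2320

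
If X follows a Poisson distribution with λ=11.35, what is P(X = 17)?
0.028485

We have X ~ Poisson(λ=11.35).

For a Poisson distribution, the PMF gives us the probability of each outcome.

Using the PMF formula:
P(X = 17) = 0.028485

Rounded to 4 decimal places: 0.0285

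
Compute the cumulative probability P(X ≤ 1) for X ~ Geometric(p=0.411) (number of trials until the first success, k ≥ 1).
0.411000

We have X ~ Geometric(p=0.411) (number of trials until the first success, k ≥ 1).

The CDF gives us P(X ≤ k).

Using the CDF:
P(X ≤ 1) = 0.411000

This means there's approximately a 41.1% chance that X is at most 1.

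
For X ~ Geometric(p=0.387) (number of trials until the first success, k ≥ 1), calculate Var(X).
4.0930

We have X ~ Geometric(p=0.387) (number of trials until the first success, k ≥ 1).

For a Geometric distribution with p=0.387 (number of trials until the first success, k ≥ 1):
Var(X) = 4.0930

The variance measures the spread of the distribution around the mean.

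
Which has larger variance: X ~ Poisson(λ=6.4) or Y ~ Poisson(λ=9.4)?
Y has larger variance (9.4000 > 6.4000)

Compute the variance for each distribution:

X ~ Poisson(λ=6.4):
Var(X) = 6.4000

Y ~ Poisson(λ=9.4):
Var(Y) = 9.4000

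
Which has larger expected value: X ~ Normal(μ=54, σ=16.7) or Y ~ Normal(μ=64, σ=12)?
Y has larger mean (64.0000 > 54.0000)

Compute the expected value for each distribution:

X ~ Normal(μ=54, σ=16.7):
E[X] = 54.0000

Y ~ Normal(μ=64, σ=12):
E[Y] = 64.0000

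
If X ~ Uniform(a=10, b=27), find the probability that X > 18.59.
0.494706

We have X ~ Uniform(a=10, b=27).

P(X > 18.59) = 1 - P(X ≤ 18.59)
                = 1 - F(18.59)
                = 1 - 0.505294
                = 0.494706

So there's approximately a 49.5% chance that X exceeds 18.59.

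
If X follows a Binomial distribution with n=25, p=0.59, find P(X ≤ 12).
0.179686

We have X ~ Binomial(n=25, p=0.59).

The CDF gives us P(X ≤ k).

Using the CDF:
P(X ≤ 12) = 0.179686

This means there's approximately a 18.0% chance that X is at most 12.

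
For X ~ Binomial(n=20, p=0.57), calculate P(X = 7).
0.026039

We have X ~ Binomial(n=20, p=0.57).

For a Binomial distribution, the PMF gives us the probability of each outcome.

Using the PMF formula:
P(X = 7) = 0.026039

Rounded to 4 decimal places: 0.0260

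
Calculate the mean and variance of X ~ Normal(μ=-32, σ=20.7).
E[X] = -32.0000, Var(X) = 428.4900

We have X ~ Normal(μ=-32, σ=20.7).

For a Normal distribution with μ=-32, σ=20.7:

Expected value:
E[X] = -32.0000

Variance:
Var(X) = 428.4900

Standard deviation:
σ = √Var(X) = 20.7000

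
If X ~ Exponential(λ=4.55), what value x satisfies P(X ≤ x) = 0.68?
0.2504

We have X ~ Exponential(λ=4.55).

We want to find x such that P(X ≤ x) = 0.68.

This is the 68th percentile, which means 68% of values fall below this point.

Using the inverse CDF (quantile function):
x = F⁻¹(0.68) = 0.2504

Verification: P(X ≤ 0.2504) = 0.68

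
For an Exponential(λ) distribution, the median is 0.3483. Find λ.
λ = 1.9901

For X ~ Exponential(λ), the CDF is F(x) = 1 - e^(-λx).
The median m satisfies F(m) = 0.5:
1 - e^(-λm) = 0.5
e^(-λm) = 0.5
λm = ln(2)
m = ln(2) / λ

Given m = 0.3483:
λ = ln(2) / 0.3483 = 0.693147 / 0.3483 = 1.9901

Verification: ln(2) / 1.9901 = 0.3483 ✓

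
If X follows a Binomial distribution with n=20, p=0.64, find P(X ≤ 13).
0.619685

We have X ~ Binomial(n=20, p=0.64).

The CDF gives us P(X ≤ k).

Using the CDF:
P(X ≤ 13) = 0.619685

This means there's approximately a 62.0% chance that X is at most 13.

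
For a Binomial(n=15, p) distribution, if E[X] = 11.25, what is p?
p = 0.75

For a Binomial(n, p) distribution:
E[X] = n × p

Given n = 15 and E[X] = 11.25:
11.25 = 15 × p
p = 11.25 / 15 = 0.75

Verification: Binomial(15, 0.75) has E[X] = 11.25 ✓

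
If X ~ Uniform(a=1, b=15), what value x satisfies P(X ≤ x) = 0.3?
5.2000

We have X ~ Uniform(a=1, b=15).

We want to find x such that P(X ≤ x) = 0.3.

This is the 30th percentile, which means 30% of values fall below this point.

Using the inverse CDF (quantile function):
x = F⁻¹(0.3) = 5.2000

Verification: P(X ≤ 5.2000) = 0.3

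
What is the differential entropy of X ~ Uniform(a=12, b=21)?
2.1972 nats

We have X ~ Uniform(a=12, b=21).

The differential entropy measures the uncertainty or information content of the distribution.

For a Uniform distribution with a=12, b=21:
h(X) = 2.1972 nats

(In bits, this would be 3.1699 bits.)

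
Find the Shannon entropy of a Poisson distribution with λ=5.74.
2.2763 nats

We have X ~ Poisson(λ=5.74).

The Shannon entropy measures the uncertainty or information content of the distribution.

For a Poisson distribution with λ=5.74:
H(X) = 2.2763 nats

(In bits, this would be 3.2840 bits.)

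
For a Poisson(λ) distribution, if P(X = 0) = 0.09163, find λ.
λ = 2.3900

For a Poisson(λ) distribution, the PMF at 0 is:
P(X = 0) = λ^0 e^(-λ) / 0! = e^(-λ)

Given P(X = 0) = 0.09163:
e^(-λ) = 0.09163
-λ = ln(0.09163)
λ = -ln(0.09163) = 2.3900

Verification: e^(-2.3900) = 0.09163 ✓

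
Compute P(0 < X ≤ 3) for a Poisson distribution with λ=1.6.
0.719290

We have X ~ Poisson(λ=1.6).

To find P(0 < X ≤ 3), we use:
P(0 < X ≤ 3) = P(X ≤ 3) - P(X ≤ 0)
                 = F(3) - F(0)
                 = 0.921187 - 0.201897
                 = 0.719290

So there's approximately a 71.9% chance that X falls in this range.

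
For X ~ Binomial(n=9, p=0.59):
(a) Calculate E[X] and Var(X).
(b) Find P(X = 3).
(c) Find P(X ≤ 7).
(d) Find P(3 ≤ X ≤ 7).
(a) E[X] = 5.3100, Var(X) = 2.1771
(b) P(X = 3) = 0.081948
(c) P(X ≤ 7) = 0.937157
(d) P(3 ≤ X ≤ 7) = 0.908183

We have X ~ Binomial(n=9, p=0.59).

(a) Moments:
E[X] = 5.3100
Var(X) = 2.1771
σ = √Var(X) = 1.4755

(b) Point probability using PMF:
P(X = 3) = 0.081948

(c) Cumulative probability using CDF:
P(X ≤ 7) = F(7) = 0.937157

(d) Range probability:
P(3 ≤ X ≤ 7) = P(X ≤ 7) - P(X ≤ 2)
                   = F(7) - F(2)
                   = 0.937157 - 0.028973
                   = 0.908183

This means approximately 90.8% of outcomes fall in the interval [3, 7].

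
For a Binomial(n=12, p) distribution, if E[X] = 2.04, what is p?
p = 0.17

For a Binomial(n, p) distribution:
E[X] = n × p

Given n = 12 and E[X] = 2.04:
2.04 = 12 × p
p = 2.04 / 12 = 0.17

Verification: Binomial(12, 0.17) has E[X] = 2.04 ✓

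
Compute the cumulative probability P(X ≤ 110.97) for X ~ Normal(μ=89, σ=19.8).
0.866413

We have X ~ Normal(μ=89, σ=19.8).

The CDF gives us P(X ≤ k).

Using the CDF:
P(X ≤ 110.97) = 0.866413

This means there's approximately a 86.6% chance that X is at most 110.97.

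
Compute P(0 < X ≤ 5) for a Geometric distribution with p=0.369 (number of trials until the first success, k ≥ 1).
0.899966

We have X ~ Geometric(p=0.369) (number of trials until the first success, k ≥ 1).

To find P(0 < X ≤ 5), we use:
P(0 < X ≤ 5) = P(X ≤ 5) - P(X ≤ 0)
                 = F(5) - F(0)
                 = 0.899966 - 0.000000
                 = 0.899966

So there's approximately a 90.0% chance that X falls in this range.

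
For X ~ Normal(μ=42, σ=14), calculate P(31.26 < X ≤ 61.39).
0.695475

We have X ~ Normal(μ=42, σ=14).

To find P(31.26 < X ≤ 61.39), we use:
P(31.26 < X ≤ 61.39) = P(X ≤ 61.39) - P(X ≤ 31.26)
                 = F(61.39) - F(31.26)
                 = 0.916974 - 0.221498
                 = 0.695475

So there's approximately a 69.5% chance that X falls in this range.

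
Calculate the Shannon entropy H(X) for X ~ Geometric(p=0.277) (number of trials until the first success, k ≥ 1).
2.1303 nats

We have X ~ Geometric(p=0.277) (number of trials until the first success, k ≥ 1).

The Shannon entropy measures the uncertainty or information content of the distribution.

For a Geometric distribution with p=0.277 (number of trials until the first success, k ≥ 1):
H(X) = 2.1303 nats

(In bits, this would be 3.0734 bits.)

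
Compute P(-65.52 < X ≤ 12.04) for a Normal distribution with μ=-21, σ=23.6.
0.889626

We have X ~ Normal(μ=-21, σ=23.6).

To find P(-65.52 < X ≤ 12.04), we use:
P(-65.52 < X ≤ 12.04) = P(X ≤ 12.04) - P(X ≤ -65.52)
                 = F(12.04) - F(-65.52)
                 = 0.919243 - 0.029618
                 = 0.889626

So there's approximately a 89.0% chance that X falls in this range.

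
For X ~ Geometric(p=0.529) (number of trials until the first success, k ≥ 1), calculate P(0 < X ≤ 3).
0.895513

We have X ~ Geometric(p=0.529) (number of trials until the first success, k ≥ 1).

To find P(0 < X ≤ 3), we use:
P(0 < X ≤ 3) = P(X ≤ 3) - P(X ≤ 0)
                 = F(3) - F(0)
                 = 0.895513 - 0.000000
                 = 0.895513

So there's approximately a 89.6% chance that X falls in this range.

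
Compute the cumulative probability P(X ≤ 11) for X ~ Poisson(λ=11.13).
0.563752

We have X ~ Poisson(λ=11.13).

The CDF gives us P(X ≤ k).

Using the CDF:
P(X ≤ 11) = 0.563752

This means there's approximately a 56.4% chance that X is at most 11.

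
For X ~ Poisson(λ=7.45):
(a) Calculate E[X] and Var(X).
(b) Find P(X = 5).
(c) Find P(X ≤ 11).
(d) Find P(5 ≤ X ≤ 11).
(a) E[X] = 7.4500, Var(X) = 7.4500
(b) P(X = 5) = 0.111200
(c) P(X ≤ 11) = 0.923651
(d) P(5 ≤ X ≤ 11) = 0.787900

We have X ~ Poisson(λ=7.45).

(a) Moments:
E[X] = 7.4500
Var(X) = 7.4500
σ = √Var(X) = 2.7295

(b) Point probability using PMF:
P(X = 5) = 0.111200

(c) Cumulative probability using CDF:
P(X ≤ 11) = F(11) = 0.923651

(d) Range probability:
P(5 ≤ X ≤ 11) = P(X ≤ 11) - P(X ≤ 4)
                   = F(11) - F(4)
                   = 0.923651 - 0.135750
                   = 0.787900

This means approximately 78.8% of outcomes fall in the interval [5, 11].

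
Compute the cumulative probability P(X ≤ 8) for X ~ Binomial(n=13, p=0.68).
0.406697

We have X ~ Binomial(n=13, p=0.68).

The CDF gives us P(X ≤ k).

Using the CDF:
P(X ≤ 8) = 0.406697

This means there's approximately a 40.7% chance that X is at most 8.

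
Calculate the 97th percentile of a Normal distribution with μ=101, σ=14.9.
129.0238

We have X ~ Normal(μ=101, σ=14.9).

We want to find x such that P(X ≤ x) = 0.97.

This is the 97th percentile, which means 97% of values fall below this point.

Using the inverse CDF (quantile function):
x = F⁻¹(0.97) = 129.0238

Verification: P(X ≤ 129.0238) = 0.97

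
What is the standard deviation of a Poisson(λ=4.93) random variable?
2.2204

We have X ~ Poisson(λ=4.93).

For a Poisson distribution with λ=4.93:
σ = √Var(X) = 2.2204

The standard deviation is the square root of the variance.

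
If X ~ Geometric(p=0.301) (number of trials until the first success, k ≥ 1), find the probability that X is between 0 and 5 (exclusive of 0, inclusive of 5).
0.833127

We have X ~ Geometric(p=0.301) (number of trials until the first success, k ≥ 1).

To find P(0 < X ≤ 5), we use:
P(0 < X ≤ 5) = P(X ≤ 5) - P(X ≤ 0)
                 = F(5) - F(0)
                 = 0.833127 - 0.000000
                 = 0.833127

So there's approximately a 83.3% chance that X falls in this range.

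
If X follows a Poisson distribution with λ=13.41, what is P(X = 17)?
0.061849

We have X ~ Poisson(λ=13.41).

For a Poisson distribution, the PMF gives us the probability of each outcome.

Using the PMF formula:
P(X = 17) = 0.061849

Rounded to 4 decimal places: 0.0618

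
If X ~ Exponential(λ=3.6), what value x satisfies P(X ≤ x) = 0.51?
0.1982

We have X ~ Exponential(λ=3.6).

We want to find x such that P(X ≤ x) = 0.51.

This is the 51st percentile, which means 51% of values fall below this point.

Using the inverse CDF (quantile function):
x = F⁻¹(0.51) = 0.1982

Verification: P(X ≤ 0.1982) = 0.51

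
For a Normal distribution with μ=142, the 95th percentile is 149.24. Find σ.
σ = 4.4016

For X ~ Normal(μ, σ), the p-th percentile satisfies x = μ + z_p × σ,
where z_p = Φ⁻¹(p) is the standard normal quantile.

Step 1: z_{0.95} = Φ⁻¹(0.95) = 1.6449

Step 2: Solve for σ:
149.24 = 142 + 1.6449 × σ
σ = (149.24 - 142) / 1.6449
σ = 7.24 / 1.6449
σ = 4.4016

Verification: μ + z × σ = 142 + 1.6449 × 4.4016 = 149.24 ✓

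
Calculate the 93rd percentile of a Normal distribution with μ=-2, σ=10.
12.7579

We have X ~ Normal(μ=-2, σ=10).

We want to find x such that P(X ≤ x) = 0.93.

This is the 93rd percentile, which means 93% of values fall below this point.

Using the inverse CDF (quantile function):
x = F⁻¹(0.93) = 12.7579

Verification: P(X ≤ 12.7579) = 0.93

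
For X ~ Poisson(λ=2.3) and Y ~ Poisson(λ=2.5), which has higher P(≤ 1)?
X has higher probability (P(X ≤ 1) = 0.3309 > P(Y ≤ 1) = 0.2873)

Compute P(≤ 1) for each distribution:

X ~ Poisson(λ=2.3):
P(X ≤ 1) = 0.3309

Y ~ Poisson(λ=2.5):
P(Y ≤ 1) = 0.2873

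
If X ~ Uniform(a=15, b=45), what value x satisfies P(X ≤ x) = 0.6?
33.0000

We have X ~ Uniform(a=15, b=45).

We want to find x such that P(X ≤ x) = 0.6.

This is the 60th percentile, which means 60% of values fall below this point.

Using the inverse CDF (quantile function):
x = F⁻¹(0.6) = 33.0000

Verification: P(X ≤ 33.0000) = 0.6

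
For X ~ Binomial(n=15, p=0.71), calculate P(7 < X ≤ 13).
0.916798

We have X ~ Binomial(n=15, p=0.71).

To find P(7 < X ≤ 13), we use:
P(7 < X ≤ 13) = P(X ≤ 13) - P(X ≤ 7)
                 = F(13) - F(7)
                 = 0.958143 - 0.041345
                 = 0.916798

So there's approximately a 91.7% chance that X falls in this range.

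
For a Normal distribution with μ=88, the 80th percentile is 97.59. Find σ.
σ = 11.3947

For X ~ Normal(μ, σ), the p-th percentile satisfies x = μ + z_p × σ,
where z_p = Φ⁻¹(p) is the standard normal quantile.

Step 1: z_{0.8} = Φ⁻¹(0.8) = 0.8416

Step 2: Solve for σ:
97.59 = 88 + 0.8416 × σ
σ = (97.59 - 88) / 0.8416
σ = 9.59 / 0.8416
σ = 11.3947

Verification: μ + z × σ = 88 + 0.8416 × 11.3947 = 97.59 ✓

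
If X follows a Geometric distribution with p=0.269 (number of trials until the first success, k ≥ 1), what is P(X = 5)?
0.076811

We have X ~ Geometric(p=0.269) (number of trials until the first success, k ≥ 1).

For a Geometric distribution, the PMF gives us the probability of each outcome.

Using the PMF formula:
P(X = 5) = 0.076811

Rounded to 4 decimal places: 0.0768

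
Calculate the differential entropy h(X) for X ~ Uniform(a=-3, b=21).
3.1781 nats

We have X ~ Uniform(a=-3, b=21).

The differential entropy measures the uncertainty or information content of the distribution.

For a Uniform distribution with a=-3, b=21:
h(X) = 3.1781 nats

(In bits, this would be 4.5850 bits.)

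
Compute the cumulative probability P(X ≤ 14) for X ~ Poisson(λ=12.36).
0.738522

We have X ~ Poisson(λ=12.36).

The CDF gives us P(X ≤ k).

Using the CDF:
P(X ≤ 14) = 0.738522

This means there's approximately a 73.9% chance that X is at most 14.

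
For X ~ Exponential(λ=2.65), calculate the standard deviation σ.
0.3774

We have X ~ Exponential(λ=2.65).

For an Exponential distribution with λ=2.65:
σ = √Var(X) = 0.3774

The standard deviation is the square root of the variance.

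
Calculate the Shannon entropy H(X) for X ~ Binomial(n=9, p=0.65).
1.7701 nats

We have X ~ Binomial(n=9, p=0.65).

The Shannon entropy measures the uncertainty or information content of the distribution.

For a Binomial distribution with n=9, p=0.65:
H(X) = 1.7701 nats

(In bits, this would be 2.5537 bits.)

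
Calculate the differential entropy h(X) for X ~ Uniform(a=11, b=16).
1.6094 nats

We have X ~ Uniform(a=11, b=16).

The differential entropy measures the uncertainty or information content of the distribution.

For a Uniform distribution with a=11, b=16:
h(X) = 1.6094 nats

(In bits, this would be 2.3219 bits.)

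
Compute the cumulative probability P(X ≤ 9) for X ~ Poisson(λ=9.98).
0.460434

We have X ~ Poisson(λ=9.98).

The CDF gives us P(X ≤ k).

Using the CDF:
P(X ≤ 9) = 0.460434

This means there's approximately a 46.0% chance that X is at most 9.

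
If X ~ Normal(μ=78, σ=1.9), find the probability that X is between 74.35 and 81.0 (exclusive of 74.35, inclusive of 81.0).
0.915463

We have X ~ Normal(μ=78, σ=1.9).

To find P(74.35 < X ≤ 81.0), we use:
P(74.35 < X ≤ 81.0) = P(X ≤ 81.0) - P(X ≤ 74.35)
                 = F(81.0) - F(74.35)
                 = 0.942826 - 0.027363
                 = 0.915463

So there's approximately a 91.5% chance that X falls in this range.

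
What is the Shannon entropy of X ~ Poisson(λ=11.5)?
2.6325 nats

We have X ~ Poisson(λ=11.5).

The Shannon entropy measures the uncertainty or information content of the distribution.

For a Poisson distribution with λ=11.5:
H(X) = 2.6325 nats

(In bits, this would be 3.7979 bits.)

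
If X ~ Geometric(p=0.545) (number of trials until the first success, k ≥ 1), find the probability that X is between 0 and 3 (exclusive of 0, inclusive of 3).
0.905804

We have X ~ Geometric(p=0.545) (number of trials until the first success, k ≥ 1).

To find P(0 < X ≤ 3), we use:
P(0 < X ≤ 3) = P(X ≤ 3) - P(X ≤ 0)
                 = F(3) - F(0)
                 = 0.905804 - 0.000000
                 = 0.905804

So there's approximately a 90.6% chance that X falls in this range.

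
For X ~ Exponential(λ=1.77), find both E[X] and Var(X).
E[X] = 0.5650, Var(X) = 0.3192

We have X ~ Exponential(λ=1.77).

For an Exponential distribution with λ=1.77:

Expected value:
E[X] = 0.5650

Variance:
Var(X) = 0.3192

Standard deviation:
σ = √Var(X) = 0.5650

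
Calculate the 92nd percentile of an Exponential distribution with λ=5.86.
0.4310

We have X ~ Exponential(λ=5.86).

We want to find x such that P(X ≤ x) = 0.92.

This is the 92nd percentile, which means 92% of values fall below this point.

Using the inverse CDF (quantile function):
x = F⁻¹(0.92) = 0.4310

Verification: P(X ≤ 0.4310) = 0.92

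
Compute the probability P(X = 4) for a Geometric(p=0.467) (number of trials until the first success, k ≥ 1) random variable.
0.070713

We have X ~ Geometric(p=0.467) (number of trials until the first success, k ≥ 1).

For a Geometric distribution, the PMF gives us the probability of each outcome.

Using the PMF formula:
P(X = 4) = 0.070713

Rounded to 4 decimal places: 0.0707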